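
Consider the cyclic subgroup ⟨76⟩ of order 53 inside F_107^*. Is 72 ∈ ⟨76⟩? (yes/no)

72 ∈ ⟨76⟩ iff 72^53 ≡ 1 (mod 107), since |⟨76⟩| = 53.
72^53 mod 107 = 106.
Since 106 ≠ 1, 72 does not lie in the subgroup.

no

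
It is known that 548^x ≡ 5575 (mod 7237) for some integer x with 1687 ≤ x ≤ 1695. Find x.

1694

Compute 548^1687 mod 7237 = 5743, then multiply by 548 repeatedly:
  548^1687=5743  548^1688=6306  548^1689=3639  548^1690=3997  548^1691=4782
  548^1692=742  548^1693=1344  548^1694=5575
Found 5575 at exponent 1694.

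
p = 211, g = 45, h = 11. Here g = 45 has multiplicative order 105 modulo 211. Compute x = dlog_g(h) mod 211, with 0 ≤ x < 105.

99

Baby-step giant-step with m = ceil(sqrt(105)) = 11.
Baby table (45^j mod 211 for j=0..10):
  0:1  1:45  2:126  3:184  4:51  5:185  6:96  7:100
  8:69  9:151  10:43
Giant step factor: 45^(-11) ≡ 170 (mod 211).
Scan 11·170^i mod 211 for i = 0, 1, …:
  i=0: 11   i=1: 182   i=2: 134   i=3: 203
  i=4: 117   i=5: 56   i=6: 25   i=7: 30
  i=8: 36   i=9: 1
Match at i=9, j=0: x = 9·11 + 0 = 99.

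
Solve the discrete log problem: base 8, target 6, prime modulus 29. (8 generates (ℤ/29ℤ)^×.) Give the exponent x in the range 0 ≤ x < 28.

Successive powers of 8 modulo 29:
  8^0=1  8^1=8  8^2=6
So 8^2 ≡ 6 (mod 29), giving x = 2.

2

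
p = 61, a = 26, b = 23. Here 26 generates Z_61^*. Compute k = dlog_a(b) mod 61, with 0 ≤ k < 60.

57

Baby-step giant-step with m = ceil(sqrt(60)) = 8.
Baby table (26^j mod 61 for j=0..7):
  0:1  1:26  2:5  3:8  4:25  5:40  6:3  7:17
Giant step factor: 26^(-8) ≡ 57 (mod 61).
Scan 23·57^i mod 61 for i = 0, 1, …:
  i=0: 23   i=1: 30   i=2: 2   i=3: 53
  i=4: 32   i=5: 55   i=6: 24   i=7: 26
Match at i=7, j=1: k = 7·8 + 1 = 57.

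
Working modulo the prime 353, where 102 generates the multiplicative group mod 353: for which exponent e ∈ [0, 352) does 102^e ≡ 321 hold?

196

Baby-step giant-step with m = ceil(sqrt(352)) = 19.
Baby table (102^j mod 353 for j=0..18):
  0:1  1:102  2:167  3:90  4:2  5:204  6:334  7:180
  8:4  9:55  10:315  11:7  12:8  13:110  14:277  15:14
  16:16  17:220  18:201
Giant step factor: 102^(-19) ≡ 290 (mod 353).
Scan 321·290^i mod 353 for i = 0, 1, …:
  i=0: 321   i=1: 251   i=2: 72   i=3: 53
  i=4: 191   i=5: 322   i=6: 188   i=7: 158
  i=8: 283   i=9: 174   i=10: 334
Match at i=10, j=6: e = 10·19 + 6 = 196.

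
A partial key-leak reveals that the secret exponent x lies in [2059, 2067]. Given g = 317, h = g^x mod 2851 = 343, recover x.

2067

Compute 317^2059 mod 2851 = 1609, then multiply by 317 repeatedly:
  317^2059=1609  317^2060=2575  317^2061=889  317^2062=2415  317^2063=1487
  317^2064=964  317^2065=531  317^2066=118  317^2067=343
Found 343 at exponent 2067.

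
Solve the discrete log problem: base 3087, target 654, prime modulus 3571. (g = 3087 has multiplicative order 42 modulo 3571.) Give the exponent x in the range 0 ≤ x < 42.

24

Baby-step giant-step with m = ceil(sqrt(42)) = 7.
Baby table (3087^j mod 3571 for j=0..6):
  0:1  1:3087  2:2141  3:2917  4:2288  5:3189  6:2767
Giant step factor: 3087^(-7) ≡ 104 (mod 3571).
Scan 654·104^i mod 3571 for i = 0, 1, …:
  i=0: 654   i=1: 167   i=2: 3084   i=3: 2917
Match at i=3, j=3: x = 3·7 + 3 = 24.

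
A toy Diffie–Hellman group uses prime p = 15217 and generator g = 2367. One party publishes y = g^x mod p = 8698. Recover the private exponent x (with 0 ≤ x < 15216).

12887

Baby-step giant-step with m = ceil(sqrt(15216)) = 124.
Baby table (2367^j mod 15217 for j=0..123):
  0:1  1:2367  2:2833  3:10231  4:6530  5:11255  6:10835  7:5800
  8:2866  9:12257  10:8717  11:14104  12:13287  13:12007  14:10430  15:5836
  16:11993  17:7726  18:11825  19:5712  20:7608  21:6425  22:6192  23:2493
  24:11952  25:1981  26:2191  27:12317  28:13784  29:1480  30:3250  31:8165
  32:965  33:1605  34:10002  35:12299  36:1612  37:11354  38:1696  39:12361
  40:11413  41:4396  42:12121  43:6362  44:9241  45:6618  46:6513  47:1450
  48:8325  49:14477  50:13592  51:3526  52:7126  53:6806  54:10216  55:1459
  56:14411  57:9540  58:14369  59:1428  60:1902  61:13019  62:1548  63:12036
  64:2988  65:11908  66:4352  67:14492  68:3446  69:370  70:8421  71:13454
  72:11654  73:11814  74:10109  75:6879  76:403  77:10447  78:424  79:14503
  80:14266  81:1099  82:14443  83:9199  84:13723  85:9263  86:13041  87:7971
  88:13494  89:15032  90:3398  91:8490  92:9390  93:9310  94:2554  95:4169
  96:7407  97:2385  98:15005  99:357  100:8084  101:7059  102:387  103:3009
  104:747  105:2977  106:1088  107:3623  108:8470  109:7701  110:13518  111:10972
  112:10522  113:10562  114:13940  115:5524  116:3905  117:6416  118:106  119:7430
  120:11175  121:4079  122:7415  123:6104
Giant step factor: 2367^(-124) ≡ 1813 (mod 15217).
Scan 8698·1813^i mod 15217 for i = 0, 1, …:
  i=0: 8698   i=1: 4662   i=2: 6771   i=3: 10921
  i=4: 2456   i=5: 9364   i=6: 9977   i=7: 10505
  i=8: 9098   i=9: 14663     …   i=102: 6298
  i=103: 5524
Match at i=103, j=115: x = 103·124 + 115 = 12887.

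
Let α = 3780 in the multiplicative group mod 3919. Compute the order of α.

The order of 3780 must divide p − 1 = 3918 = 2 · 3 · 653.
Divisors: 1, 2, 3, 6, 653, 1306, 1959, 3918.
Check each in increasing order: 3780^1 ≡ 3780;  3780^2 ≡ 3645;  3780^3 ≡ 2815;  3780^6 ≡ 7;  3780^653 ≡ 1170;  3780^1306 ≡ 1169;  3780^1959 ≡ 3918;  3780^3918 ≡ 1.
Smallest exponent giving 1 is 3918.

3918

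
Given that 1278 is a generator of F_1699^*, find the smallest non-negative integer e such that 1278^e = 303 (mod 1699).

1068

Baby-step giant-step with m = ceil(sqrt(1698)) = 42.
Baby table (1278^j mod 1699 for j=0..41):
  0:1  1:1278  2:545  3:1619  4:1399  5:574  6:1303  7:214
  8:1652  9:1098  10:1569  11:362  12:508  13:206  14:1622  15:136
  16:510  17:1063  18:1013  19:1675  20:1609  21:512  22:221  23:404
  24:1515  25:1009  26:1660  27:1128  28:832  29:1421  30:1506  31:1400
  32:153  33:149  34:134  35:1352  36:1672  37:1173  38:576  39:461
  40:1304  41:1492
Giant step factor: 1278^(-42) ≡ 58 (mod 1699).
Scan 303·58^i mod 1699 for i = 0, 1, …:
  i=0: 303   i=1: 584   i=2: 1591   i=3: 532
  i=4: 274   i=5: 601   i=6: 878   i=7: 1653
  i=8: 730   i=9: 1564     …   i=24: 1570
  i=25: 1013
Match at i=25, j=18: e = 25·42 + 18 = 1068.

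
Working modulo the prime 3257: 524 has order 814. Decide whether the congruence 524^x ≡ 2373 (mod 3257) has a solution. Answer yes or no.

no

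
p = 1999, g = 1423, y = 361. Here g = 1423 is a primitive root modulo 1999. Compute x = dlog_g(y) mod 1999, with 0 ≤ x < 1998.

Baby-step giant-step with m = ceil(sqrt(1998)) = 45.
Baby table (1423^j mod 1999 for j=0..44):
  0:1  1:1423  2:1941  3:1424  4:1365  5:1366  6:790  7:732
  8:157  9:1522  10:889  11:1679  12:412  13:569  14:92  15:981
  16:661  17:1073  18:1642  19:1734  20:716  21:1377  22:451  23:94
  24:1828  25:545  26:1922  27:374  28:468  29:297  30:842  31:765
  32:1139  33:1607  34:1904  35:747  36:1512  37:652  38:260  39:165
  40:912  41:425  42:1077  43:1337  44:1502
Giant step factor: 1423^(-45) ≡ 342 (mod 1999).
Scan 361·342^i mod 1999 for i = 0, 1, …:
  i=0: 361   i=1: 1523   i=2: 1126   i=3: 1284
  i=4: 1347   i=5: 904   i=6: 1322   i=7: 350
  i=8: 1759   i=9: 1878     …   i=26: 840
  i=27: 1423
Match at i=27, j=1: x = 27·45 + 1 = 1216.

1216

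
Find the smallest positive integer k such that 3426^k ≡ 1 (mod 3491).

1745

The order of 3426 must divide p − 1 = 3490 = 2 · 5 · 349.
Divisors: 1, 2, 5, 10, 349, 698, 1745, 3490.
Check each in increasing order: 3426^1 ≡ 3426;  3426^2 ≡ 734;  3426^5 ≡ 2572;  3426^10 ≡ 3230;  3426^349 ≡ 267;  3426^698 ≡ 1469;  3426^1745 ≡ 1.
Smallest exponent giving 1 is 1745.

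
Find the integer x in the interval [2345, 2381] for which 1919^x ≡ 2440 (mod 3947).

2359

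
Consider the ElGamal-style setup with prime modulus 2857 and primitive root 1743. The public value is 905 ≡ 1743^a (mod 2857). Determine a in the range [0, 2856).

Baby-step giant-step with m = ceil(sqrt(2856)) = 54.
Baby table (1743^j mod 2857 for j=0..53):
  0:1  1:1743  2:1058  3:1329  4:2277  5:438  6:615  7:570
  8:2131  9:233  10:425  11:812  12:1101  13:1996  14:2059  15:445
  16:1388  17:2262  18:6  19:1887  20:634  21:2260  22:2234  23:2628
  24:833  25:563  26:1358  27:1398  28:2550  29:2015  30:892  31:548
  32:926  33:2670  34:2614  35:2144  36:36  37:2751  38:947  39:2132
  40:1976  41:1483  42:2141  43:521  44:2434  45:2674  46:1015  47:662
  48:2495  49:431  50:2699  51:1735  52:1399  53:1436
Giant step factor: 1743^(-54) ≡ 1574 (mod 2857).
Scan 905·1574^i mod 2857 for i = 0, 1, …:
  i=0: 905   i=1: 1684   i=2: 2177   i=3: 1055
  i=4: 653   i=5: 2159   i=6: 1293   i=7: 998
  i=8: 2359   i=9: 1823     …   i=43: 1364
  i=44: 1329
Match at i=44, j=3: a = 44·54 + 3 = 2379.

2379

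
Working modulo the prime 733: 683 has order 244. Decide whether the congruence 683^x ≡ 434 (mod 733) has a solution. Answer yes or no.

yes

434 ∈ ⟨683⟩ iff 434^244 ≡ 1 (mod 733), since |⟨683⟩| = 244.
434^244 mod 733 = 1.
Since 1 = 1, 434 lies in the subgroup.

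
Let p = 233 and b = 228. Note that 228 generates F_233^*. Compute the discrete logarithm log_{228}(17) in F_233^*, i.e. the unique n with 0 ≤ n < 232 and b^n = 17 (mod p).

Baby-step giant-step with m = ceil(sqrt(232)) = 16.
Baby table (228^j mod 233 for j=0..15):
  0:1  1:228  2:25  3:108  4:159  5:137  6:14  7:163
  8:117  9:114  10:129  11:54  12:196  13:185  14:7  15:198
Giant step factor: 228^(-16) ≡ 4 (mod 233).
Scan 17·4^i mod 233 for i = 0, 1, …:
  i=0: 17   i=1: 68   i=2: 39   i=3: 156
  i=4: 158   i=5: 166   i=6: 198
Match at i=6, j=15: n = 6·16 + 15 = 111.

111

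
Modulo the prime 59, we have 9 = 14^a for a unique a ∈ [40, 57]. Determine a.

48

Compute 14^40 mod 59 = 5, then multiply by 14 repeatedly:
  14^40=5  14^41=11  14^42=36  14^43=32  14^44=35
  14^45=18  14^46=16  14^47=47  14^48=9
Found 9 at exponent 48.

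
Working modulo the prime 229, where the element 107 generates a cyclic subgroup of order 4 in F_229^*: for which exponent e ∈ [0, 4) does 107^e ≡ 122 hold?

3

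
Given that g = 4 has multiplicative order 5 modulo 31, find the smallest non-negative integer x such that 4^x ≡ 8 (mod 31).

4

Successive powers of 4 modulo 31:
  4^0=1  4^1=4  4^2=16  4^3=2  4^4=8
So 4^4 ≡ 8 (mod 31), giving x = 4.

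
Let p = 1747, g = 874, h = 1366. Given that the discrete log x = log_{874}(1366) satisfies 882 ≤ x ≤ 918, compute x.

892

Compute 874^882 mod 1747 = 1184, then multiply by 874 repeatedly:
  874^882=1184  874^883=592  874^884=296  874^885=148  874^886=74
  874^887=37  874^888=892  874^889=446  874^890=223  874^891=985
  874^892=1366
Found 1366 at exponent 892.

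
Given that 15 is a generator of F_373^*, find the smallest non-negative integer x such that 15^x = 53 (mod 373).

Baby-step giant-step with m = ceil(sqrt(372)) = 20.
Baby table (15^j mod 373 for j=0..19):
  0:1  1:15  2:225  3:18  4:270  5:320  6:324  7:11
  8:165  9:237  10:198  11:359  12:163  13:207  14:121  15:323
  16:369  17:313  18:219  19:301
Giant step factor: 15^(-20) ≡ 220 (mod 373).
Scan 53·220^i mod 373 for i = 0, 1, …:
  i=0: 53   i=1: 97   i=2: 79   i=3: 222
  i=4: 350   i=5: 162   i=6: 205   i=7: 340
  i=8: 200   i=9: 359
Match at i=9, j=11: x = 9·20 + 11 = 191.

191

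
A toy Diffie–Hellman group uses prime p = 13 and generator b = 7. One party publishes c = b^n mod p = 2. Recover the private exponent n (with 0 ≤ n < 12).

11

Successive powers of 7 modulo 13:
  7^0=1  7^1=7  7^2=10  7^3=5  7^4=9  7^5=11
  7^6=12  7^7=6  7^8=3  7^9=8  7^10=4  7^11=2
So 7^11 ≡ 2 (mod 13), giving n = 11.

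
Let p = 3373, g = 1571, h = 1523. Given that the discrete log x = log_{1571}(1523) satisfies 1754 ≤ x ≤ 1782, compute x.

1772

Compute 1571^1754 mod 3373 = 563, then multiply by 1571 repeatedly:
  1571^1754=563  1571^1755=747  1571^1756=3106  1571^1757=2168  1571^1758=2571
  1571^1759=1560  1571^1760=1962  1571^1761=2753  1571^1762=777  1571^1763=3014
  1571^1764=2675  1571^1765=3040  1571^1766=3045  1571^1767=781  1571^1768=2552
  1571^1769=2068  1571^1770=629  1571^1771=3243  1571^1772=1523
Found 1523 at exponent 1772.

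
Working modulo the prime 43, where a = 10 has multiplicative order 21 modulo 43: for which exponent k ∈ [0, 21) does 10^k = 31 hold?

16

Successive powers of 10 modulo 43:
  10^0=1  10^1=10  10^2=14  10^3=11  10^4=24  10^5=25
  10^6=35  10^7=6  10^8=17  10^9=41  10^10=23  10^11=15
  10^12=21  10^13=38  10^14=36  10^15=16  10^16=31
So 10^16 ≡ 31 (mod 43), giving k = 16.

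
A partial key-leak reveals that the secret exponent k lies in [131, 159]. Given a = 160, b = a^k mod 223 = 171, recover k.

Compute 160^131 mod 223 = 134, then multiply by 160 repeatedly:
  160^131=134  160^132=32  160^133=214  160^134=121  160^135=182
  160^136=130  160^137=61  160^138=171
Found 171 at exponent 138.

138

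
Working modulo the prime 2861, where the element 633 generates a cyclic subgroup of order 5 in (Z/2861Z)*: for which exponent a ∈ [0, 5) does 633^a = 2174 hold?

4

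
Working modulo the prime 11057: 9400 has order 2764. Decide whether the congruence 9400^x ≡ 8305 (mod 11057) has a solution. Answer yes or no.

yes

8305 ∈ ⟨9400⟩ iff 8305^2764 ≡ 1 (mod 11057), since |⟨9400⟩| = 2764.
8305^2764 mod 11057 = 1.
Since 1 = 1, 8305 lies in the subgroup.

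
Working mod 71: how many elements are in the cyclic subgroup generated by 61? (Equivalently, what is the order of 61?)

The order of 61 must divide p − 1 = 70 = 2 · 5 · 7.
Divisors: 1, 2, 5, 7, 10, 14, 35, 70.
Check each in increasing order: 61^1 ≡ 61;  61^2 ≡ 29;  61^5 ≡ 39;  61^7 ≡ 66;  61^10 ≡ 30;  61^14 ≡ 25;  61^35 ≡ 70;  61^70 ≡ 1.
Smallest exponent giving 1 is 70.

70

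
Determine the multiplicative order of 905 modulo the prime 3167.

The order of 905 must divide p − 1 = 3166 = 2 · 1583.
Divisors: 1, 2, 1583, 3166.
Check each in increasing order: 905^1 ≡ 905;  905^2 ≡ 1939;  905^1583 ≡ 1.
Smallest exponent giving 1 is 1583.

1583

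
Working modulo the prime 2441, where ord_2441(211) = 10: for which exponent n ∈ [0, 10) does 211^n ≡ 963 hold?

Successive powers of 211 modulo 2441:
  211^0=1  211^1=211  211^2=583  211^3=963
So 211^3 ≡ 963 (mod 2441), giving n = 3.

3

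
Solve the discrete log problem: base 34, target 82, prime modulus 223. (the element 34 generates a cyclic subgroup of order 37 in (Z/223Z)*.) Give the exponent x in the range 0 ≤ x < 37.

19

Successive powers of 34 modulo 223:
  34^0=1  34^1=34  34^2=41  34^3=56  34^4=120  34^5=66
  34^6=14  34^7=30  34^8=128  34^9=115  34^10=119  34^11=32
  34^12=196  34^13=197  34^14=8  34^15=49  34^16=105  34^17=2
  34^18=68  34^19=82
So 34^19 ≡ 82 (mod 223), giving x = 19.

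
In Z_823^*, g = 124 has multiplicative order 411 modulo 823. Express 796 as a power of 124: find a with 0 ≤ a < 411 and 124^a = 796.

Baby-step giant-step with m = ceil(sqrt(411)) = 21.
Baby table (124^j mod 823 for j=0..20):
  0:1  1:124  2:562  3:556  4:635  5:555  6:511  7:816
  8:778  9:181  10:223  11:493  12:230  13:538  14:49  15:315
  16:379  17:85  18:664  19:36  20:349
Giant step factor: 124^(-21) ≡ 811 (mod 823).
Scan 796·811^i mod 823 for i = 0, 1, …:
  i=0: 796   i=1: 324   i=2: 227   i=3: 568
  i=4: 591   i=5: 315
Match at i=5, j=15: a = 5·21 + 15 = 120.

120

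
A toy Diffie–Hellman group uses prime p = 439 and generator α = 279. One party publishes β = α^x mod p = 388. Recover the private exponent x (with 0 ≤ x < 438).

Baby-step giant-step with m = ceil(sqrt(438)) = 21.
Baby table (279^j mod 439 for j=0..20):
  0:1  1:279  2:138  3:309  4:167  5:59  6:218  7:240
  8:232  9:195  10:408  11:131  12:112  13:79  14:91  15:366
  16:266  17:23  18:271  19:101  20:83
Giant step factor: 279^(-21) ≡ 435 (mod 439).
Scan 388·435^i mod 439 for i = 0, 1, …:
  i=0: 388   i=1: 204   i=2: 62   i=3: 191
  i=4: 114   i=5: 422   i=6: 68   i=7: 167
Match at i=7, j=4: x = 7·21 + 4 = 151.

151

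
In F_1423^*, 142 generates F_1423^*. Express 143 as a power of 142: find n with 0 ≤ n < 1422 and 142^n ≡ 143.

Baby-step giant-step with m = ceil(sqrt(1422)) = 38.
Baby table (142^j mod 1423 for j=0..37):
  0:1  1:142  2:242  3:212  4:221  5:76  6:831  7:1316
  8:459  9:1143  10:84  11:544  12:406  13:732  14:65  15:692
  16:77  17:973  18:135  19:671  20:1364  21:160  22:1375  23:299
  24:1191  25:1208  26:776  27:621  28:1379  29:867  30:736  31:633
  32:237  33:925  34:434  35:439  36:1149  37:936
Giant step factor: 142^(-38) ≡ 899 (mod 1423).
Scan 143·899^i mod 1423 for i = 0, 1, …:
  i=0: 143   i=1: 487   i=2: 952   i=3: 625
  i=4: 1213   i=5: 469   i=6: 423   i=7: 336
  i=8: 388   i=9: 177     …   i=19: 672
  i=20: 776
Match at i=20, j=26: n = 20·38 + 26 = 786.

786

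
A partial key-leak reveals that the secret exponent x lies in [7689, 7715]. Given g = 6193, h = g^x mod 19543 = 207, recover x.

Compute 6193^7689 mod 19543 = 207, then multiply by 6193 repeatedly:
  6193^7689=207
Found 207 at exponent 7689.

7689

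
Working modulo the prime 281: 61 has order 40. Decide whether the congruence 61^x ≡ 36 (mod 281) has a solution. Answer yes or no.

no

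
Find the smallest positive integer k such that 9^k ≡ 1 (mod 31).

15

The order of 9 must divide p − 1 = 30 = 2 · 3 · 5.
Divisors: 1, 2, 3, 5, 6, 10, 15, 30.
Check each in increasing order: 9^1 ≡ 9;  9^2 ≡ 19;  9^3 ≡ 16;  9^5 ≡ 25;  9^6 ≡ 8;  9^10 ≡ 5;  9^15 ≡ 1.
Smallest exponent giving 1 is 15.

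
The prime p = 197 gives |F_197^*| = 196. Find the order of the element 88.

The order of 88 must divide p − 1 = 196 = 2^2 · 7^2.
Divisors: 1, 2, 4, 7, 14, 28, 49, 98, 196.
Check each in increasing order: 88^1 ≡ 88;  88^2 ≡ 61;  88^4 ≡ 175;  88^7 ≡ 104;  88^14 ≡ 178;  88^28 ≡ 164;  88^49 ≡ 1.
Smallest exponent giving 1 is 49.

49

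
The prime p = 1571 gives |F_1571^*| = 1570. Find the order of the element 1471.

1570

The order of 1471 must divide p − 1 = 1570 = 2 · 5 · 157.
Divisors: 1, 2, 5, 10, 157, 314, 785, 1570.
Check each in increasing order: 1471^1 ≡ 1471;  1471^2 ≡ 574;  1471^5 ≡ 983;  1471^10 ≡ 124;  1471^157 ≡ 1189;  1471^314 ≡ 1392;  1471^785 ≡ 1570;  1471^1570 ≡ 1.
Smallest exponent giving 1 is 1570.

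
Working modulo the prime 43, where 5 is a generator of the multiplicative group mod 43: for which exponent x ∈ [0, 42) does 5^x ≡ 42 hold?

21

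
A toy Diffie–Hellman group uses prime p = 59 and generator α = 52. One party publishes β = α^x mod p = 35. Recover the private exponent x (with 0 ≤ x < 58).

40

Baby-step giant-step with m = ceil(sqrt(58)) = 8.
Baby table (52^j mod 59 for j=0..7):
  0:1  1:52  2:49  3:11  4:41  5:8  6:3  7:38
Giant step factor: 52^(-8) ≡ 57 (mod 59).
Scan 35·57^i mod 59 for i = 0, 1, …:
  i=0: 35   i=1: 48   i=2: 22   i=3: 15
  i=4: 29   i=5: 1
Match at i=5, j=0: x = 5·8 + 0 = 40.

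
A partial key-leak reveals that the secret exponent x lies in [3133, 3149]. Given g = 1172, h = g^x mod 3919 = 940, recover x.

Compute 1172^3133 mod 3919 = 2636, then multiply by 1172 repeatedly:
  1172^3133=2636  1172^3134=1220  1172^3135=3324  1172^3136=242  1172^3137=1456
  1172^3138=1667  1172^3139=2062  1172^3140=2560  1172^3141=2285  1172^3142=1343
  1172^3143=2477  1172^3144=2984  1172^3145=1500  1172^3146=2288  1172^3147=940
Found 940 at exponent 3147.

3147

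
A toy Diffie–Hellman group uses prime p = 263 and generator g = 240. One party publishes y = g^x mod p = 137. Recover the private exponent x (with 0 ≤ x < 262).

Successive powers of 240 modulo 263:
  240^0=1  240^1=240  240^2=3  240^3=194  240^4=9  240^5=56
  240^6=27  240^7=168  240^8=81  240^9=241  240^10=243  240^11=197
  240^12=203  240^13=65  240^14=83  240^15=195  240^16=249  240^17=59
  240^18=221  240^19=177  240^20=137
So 240^20 ≡ 137 (mod 263), giving x = 20.

20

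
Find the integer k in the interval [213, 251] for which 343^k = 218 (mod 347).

237

Compute 343^213 mod 347 = 215, then multiply by 343 repeatedly:
  343^213=215  343^214=181  343^215=317  343^216=120  343^217=214
  343^218=185  343^219=301  343^220=184  343^221=305  343^222=168
  343^223=22  343^224=259  343^225=5  343^226=327  343^227=80
  343^228=27  343^229=239  343^230=85  343^231=7  343^232=319
  343^233=112  343^234=246  343^235=57  343^236=119  343^237=218
Found 218 at exponent 237.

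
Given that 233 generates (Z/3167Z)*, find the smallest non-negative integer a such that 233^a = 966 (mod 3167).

835

Baby-step giant-step with m = ceil(sqrt(3166)) = 57.
Baby table (233^j mod 3167 for j=0..56):
  0:1  1:233  2:450  3:339  4:2979  5:534  6:909  7:2775
  8:507  9:952  10:126  11:855  12:2861  13:1543  14:1648  15:777
  16:522  17:1280  18:542  19:2773  20:41  21:52  22:2615  23:1231
  24:1793  25:2892  26:2432  27:2930  28:1785  29:1028  30:1999  31:218
  32:122  33:3090  34:1061  35:187  36:2400  37:1808  38:53  39:2848
  40:1681  41:2132  42:2704  43:2966  44:672  45:1393  46:1535  47:2951
  48:344  49:977  50:2784  51:2604  52:1835  53:10  54:2330  55:1333
  56:223
Giant step factor: 233^(-57) ≡ 2195 (mod 3167).
Scan 966·2195^i mod 3167 for i = 0, 1, …:
  i=0: 966   i=1: 1647   i=2: 1618   i=3: 1303
  i=4: 284   i=5: 2648   i=6: 915   i=7: 547
  i=8: 372   i=9: 2621     …   i=13: 2318
  i=14: 1808
Match at i=14, j=37: a = 14·57 + 37 = 835.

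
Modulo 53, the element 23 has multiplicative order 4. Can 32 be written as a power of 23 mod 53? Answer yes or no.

no

32 ∈ ⟨23⟩ iff 32^4 ≡ 1 (mod 53), since |⟨23⟩| = 4.
32^4 mod 53 = 24.
Since 24 ≠ 1, 32 does not lie in the subgroup.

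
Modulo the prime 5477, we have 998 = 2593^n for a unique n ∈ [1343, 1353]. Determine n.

Compute 2593^1343 mod 5477 = 2578, then multiply by 2593 repeatedly:
  2593^1343=2578  2593^1344=2814  2593^1345=1338  2593^1346=2493  2593^1347=1489
  2593^1348=5169  2593^1349=998
Found 998 at exponent 1349.

1349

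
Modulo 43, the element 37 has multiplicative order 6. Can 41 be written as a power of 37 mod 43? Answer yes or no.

no

⟨37⟩ has order 6; its elements mod 43 are {1, 6, 7, 36, 37, 42}.
41 is not in this set.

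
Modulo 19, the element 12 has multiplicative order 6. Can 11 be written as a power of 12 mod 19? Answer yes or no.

yes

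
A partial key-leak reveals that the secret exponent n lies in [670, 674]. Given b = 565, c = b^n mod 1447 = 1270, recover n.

Compute 565^670 mod 1447 = 534, then multiply by 565 repeatedly:
  565^670=534  565^671=734  565^672=868  565^673=1334  565^674=1270
Found 1270 at exponent 674.

674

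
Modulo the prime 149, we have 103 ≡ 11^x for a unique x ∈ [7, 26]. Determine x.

26

Compute 11^7 mod 149 = 57, then multiply by 11 repeatedly:
  11^7=57  11^8=31  11^9=43  11^10=26  11^11=137
  11^12=17  11^13=38  11^14=120  11^15=128  11^16=67
  11^17=141  11^18=61  11^19=75  11^20=80  11^21=135
  11^22=144  11^23=94  11^24=140  11^25=50  11^26=103
Found 103 at exponent 26.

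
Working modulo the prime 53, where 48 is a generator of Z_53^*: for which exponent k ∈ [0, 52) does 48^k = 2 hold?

Baby-step giant-step with m = ceil(sqrt(52)) = 8.
Baby table (48^j mod 53 for j=0..7):
  0:1  1:48  2:25  3:34  4:42  5:2  6:43  7:50
Giant step factor: 48^(-8) ≡ 46 (mod 53).
Scan 2·46^i mod 53 for i = 0, 1, …:
  i=0: 2
Match at i=0, j=5: k = 0·8 + 5 = 5.

5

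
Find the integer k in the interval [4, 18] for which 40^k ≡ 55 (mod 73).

Compute 40^4 mod 73 = 36, then multiply by 40 repeatedly:
  40^4=36  40^5=53  40^6=3  40^7=47  40^8=55
Found 55 at exponent 8.

8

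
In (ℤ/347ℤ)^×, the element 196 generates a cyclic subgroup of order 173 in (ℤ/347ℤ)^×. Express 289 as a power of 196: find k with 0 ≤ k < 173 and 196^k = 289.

6

Successive powers of 196 modulo 347:
  196^0=1  196^1=196  196^2=246  196^3=330  196^4=138  196^5=329
  196^6=289
So 196^6 ≡ 289 (mod 347), giving k = 6.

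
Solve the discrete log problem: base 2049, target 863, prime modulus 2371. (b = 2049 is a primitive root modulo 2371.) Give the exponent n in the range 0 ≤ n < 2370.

498

Baby-step giant-step with m = ceil(sqrt(2370)) = 49.
Baby table (2049^j mod 2371 for j=0..48):
  0:1  1:2049  2:1731  3:2174  4:1788  5:417  6:873  7:1043
  8:836  9:1102  10:806  11:1278  12:1038  13:75  14:1931  15:1791
  16:1822  17:1324  18:452  19:1458  20:2353  21:1054  22:2036  23:1175
  24:1010  25:1978  26:883  27:194  28:1549  29:1503  30:2089  31:706
  32:284  33:1021  34:807  35:956  36:398  37:2249  38:1348  39:2208
  40:324  41:2367  42:1288  43:189  44:788  45:2332  46:703  47:1250
  48:570
Giant step factor: 2049^(-49) ≡ 212 (mod 2371).
Scan 863·212^i mod 2371 for i = 0, 1, …:
  i=0: 863   i=1: 389   i=2: 1854   i=3: 1833
  i=4: 2123   i=5: 1957   i=6: 2330   i=7: 792
  i=8: 1934   i=9: 2196   i=10: 836
Match at i=10, j=8: n = 10·49 + 8 = 498.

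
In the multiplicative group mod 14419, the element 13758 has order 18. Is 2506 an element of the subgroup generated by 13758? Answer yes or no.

no

2506 ∈ ⟨13758⟩ iff 2506^18 ≡ 1 (mod 14419), since |⟨13758⟩| = 18.
2506^18 mod 14419 = 7158.
Since 7158 ≠ 1, 2506 does not lie in the subgroup.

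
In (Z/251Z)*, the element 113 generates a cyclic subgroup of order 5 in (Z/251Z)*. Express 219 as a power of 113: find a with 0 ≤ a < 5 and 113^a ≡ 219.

2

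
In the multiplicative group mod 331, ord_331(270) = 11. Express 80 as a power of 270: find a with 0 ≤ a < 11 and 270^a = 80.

2

Successive powers of 270 modulo 331:
  270^0=1  270^1=270  270^2=80
So 270^2 ≡ 80 (mod 331), giving a = 2.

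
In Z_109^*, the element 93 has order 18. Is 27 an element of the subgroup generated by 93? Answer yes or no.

27 ∈ ⟨93⟩ iff 27^18 ≡ 1 (mod 109), since |⟨93⟩| = 18.
27^18 mod 109 = 1.
Since 1 = 1, 27 lies in the subgroup.

yes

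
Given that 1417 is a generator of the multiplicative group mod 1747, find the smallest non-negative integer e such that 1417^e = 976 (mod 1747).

Baby-step giant-step with m = ceil(sqrt(1746)) = 42.
Baby table (1417^j mod 1747 for j=0..41):
  0:1  1:1417  2:586  3:537  4:984  5:222  6:114  7:814
  8:418  9:73  10:368  11:850  12:767  13:205  14:483  15:1334
  16:24  17:815  18:88  19:659  20:905  21:87  22:989  23:319
  24:1297  25:5  26:97  27:1183  28:938  29:1426  30:1110  31:570
  32:576  33:343  34:365  35:93  36:756  37:341  38:1025  39:668
  40:1429  41:120
Giant step factor: 1417^(-42) ≡ 436 (mod 1747).
Scan 976·436^i mod 1747 for i = 0, 1, …:
  i=0: 976   i=1: 1015   i=2: 549   i=3: 25
  i=4: 418
Match at i=4, j=8: e = 4·42 + 8 = 176.

176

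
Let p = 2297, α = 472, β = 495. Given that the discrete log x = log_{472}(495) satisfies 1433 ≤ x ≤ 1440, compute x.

Compute 472^1433 mod 2297 = 495, then multiply by 472 repeatedly:
  472^1433=495
Found 495 at exponent 1433.

1433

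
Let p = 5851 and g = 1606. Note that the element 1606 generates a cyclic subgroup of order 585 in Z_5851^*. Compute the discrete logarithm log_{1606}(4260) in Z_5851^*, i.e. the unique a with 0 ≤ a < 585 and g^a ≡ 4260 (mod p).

Baby-step giant-step with m = ceil(sqrt(585)) = 25.
Baby table (1606^j mod 5851 for j=0..24):
  0:1  1:1606  2:4796  3:2460  4:1335  5:2544  6:1666  7:1689
  8:3521  9:2660  10:730  11:2180  12:2182  13:5394  14:3284  15:2353
  16:5023  17:4260  18:1741  19:5119  20:459  21:5779  22:1388  23:5748
  24:4261
Giant step factor: 1606^(-25) ≡ 4213 (mod 5851).
Scan 4260·4213^i mod 5851 for i = 0, 1, …:
  i=0: 4260
Match at i=0, j=17: a = 0·25 + 17 = 17.

17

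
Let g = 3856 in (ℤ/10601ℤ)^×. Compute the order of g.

The order of 3856 must divide p − 1 = 10600 = 2^3 · 5^2 · 53.
Divisors: 1, 2, 4, 5, 8, 10, 20, 25, 40, 50, 53, 100, 106, 200, 212, 265, 424, 530, 1060, 1325, 2120, 2650, 5300, 10600.
Check each in increasing order: 3856^1 ≡ 3856;  3856^2 ≡ 6134;  3856^4 ≡ 3007;  3856^5 ≡ 8099;  3856^8 ≡ 9997;  3856^10 ≡ 5414;  3856^20 ≡ 10232;  3856^25 ≡ 951;  3856^40 ≡ 8949;  3856^50 ≡ 3316;  3856^53 ≡ 9283;  3856^100 ≡ 2619;  3856^106 ≡ 9161;  3856^200 ≡ 314;  3856^212 ≡ 6405;  3856^265 ≡ 7207;  3856^424 ≡ 8756;  3856^530 ≡ 6550;  3856^1060 ≡ 253;  3856^1325 ≡ 10600;  3856^2120 ≡ 403;  3856^2650 ≡ 1.
Smallest exponent giving 1 is 2650.

2650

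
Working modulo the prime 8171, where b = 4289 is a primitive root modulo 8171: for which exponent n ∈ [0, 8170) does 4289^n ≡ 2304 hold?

6332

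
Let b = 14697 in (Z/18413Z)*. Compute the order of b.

4603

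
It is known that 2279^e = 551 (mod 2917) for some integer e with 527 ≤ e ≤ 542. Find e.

Compute 2279^527 mod 2917 = 1446, then multiply by 2279 repeatedly:
  2279^527=1446  2279^528=2141  2279^529=2115  2279^530=1201  2279^531=933
  2279^532=2731  2279^533=1988  2279^534=551
Found 551 at exponent 534.

534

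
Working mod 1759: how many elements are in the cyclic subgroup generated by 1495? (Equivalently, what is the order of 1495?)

879

The order of 1495 must divide p − 1 = 1758 = 2 · 3 · 293.
Divisors: 1, 2, 3, 6, 293, 586, 879, 1758.
Check each in increasing order: 1495^1 ≡ 1495;  1495^2 ≡ 1095;  1495^3 ≡ 1155;  1495^6 ≡ 703;  1495^293 ≡ 508;  1495^586 ≡ 1250;  1495^879 ≡ 1.
Smallest exponent giving 1 is 879.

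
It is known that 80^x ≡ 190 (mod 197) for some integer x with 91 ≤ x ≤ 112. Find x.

108

Compute 80^91 mod 197 = 113, then multiply by 80 repeatedly:
  80^91=113  80^92=175  80^93=13  80^94=55  80^95=66
  80^96=158  80^97=32  80^98=196  80^99=117  80^100=101
  80^101=3  80^102=43  80^103=91  80^104=188  80^105=68
  80^106=121  80^107=27  80^108=190
Found 190 at exponent 108.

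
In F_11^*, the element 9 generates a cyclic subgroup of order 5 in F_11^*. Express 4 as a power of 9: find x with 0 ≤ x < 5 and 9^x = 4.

Successive powers of 9 modulo 11:
  9^0=1  9^1=9  9^2=4
So 9^2 ≡ 4 (mod 11), giving x = 2.

2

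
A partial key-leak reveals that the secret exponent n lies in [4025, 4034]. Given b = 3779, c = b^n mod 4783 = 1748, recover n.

4032

Compute 3779^4025 mod 4783 = 3725, then multiply by 3779 repeatedly:
  3779^4025=3725  3779^4026=406  3779^4027=3714  3779^4028=1884  3779^4029=2532
  3779^4030=2428  3779^4031=1618  3779^4032=1748
Found 1748 at exponent 4032.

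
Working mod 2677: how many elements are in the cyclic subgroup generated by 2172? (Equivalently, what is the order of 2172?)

The order of 2172 must divide p − 1 = 2676 = 2^2 · 3 · 223.
Divisors: 1, 2, 3, 4, 6, 12, 223, 446, 669, 892, 1338, 2676.
Check each in increasing order: 2172^1 ≡ 2172;  2172^2 ≡ 710;  2172^3 ≡ 168;  2172^4 ≡ 824;  2172^6 ≡ 1454;  2172^12 ≡ 1963;  2172^223 ≡ 1643;  2172^446 ≡ 1033;  2172^669 ≡ 1.
Smallest exponent giving 1 is 669.

669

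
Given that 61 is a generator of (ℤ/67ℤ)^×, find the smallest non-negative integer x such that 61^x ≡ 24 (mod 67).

Baby-step giant-step with m = ceil(sqrt(66)) = 9.
Baby table (61^j mod 67 for j=0..8):
  0:1  1:61  2:36  3:52  4:23  5:63  6:24  7:57
  8:60
Giant step factor: 61^(-9) ≡ 8 (mod 67).
Scan 24·8^i mod 67 for i = 0, 1, …:
  i=0: 24
Match at i=0, j=6: x = 0·9 + 6 = 6.

6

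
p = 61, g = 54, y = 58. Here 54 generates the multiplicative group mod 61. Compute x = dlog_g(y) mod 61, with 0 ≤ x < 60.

24

Baby-step giant-step with m = ceil(sqrt(60)) = 8.
Baby table (54^j mod 61 for j=0..7):
  0:1  1:54  2:49  3:23  4:22  5:29  6:41  7:18
Giant step factor: 54^(-8) ≡ 15 (mod 61).
Scan 58·15^i mod 61 for i = 0, 1, …:
  i=0: 58   i=1: 16   i=2: 57   i=3: 1
Match at i=3, j=0: x = 3·8 + 0 = 24.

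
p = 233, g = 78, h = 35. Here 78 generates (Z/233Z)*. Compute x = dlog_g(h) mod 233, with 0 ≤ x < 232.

77

Baby-step giant-step with m = ceil(sqrt(232)) = 16.
Baby table (78^j mod 233 for j=0..15):
  0:1  1:78  2:26  3:164  4:210  5:70  6:101  7:189
  8:63  9:21  10:7  11:80  12:182  13:216  14:72  15:24
Giant step factor: 78^(-16) ≡ 204 (mod 233).
Scan 35·204^i mod 233 for i = 0, 1, …:
  i=0: 35   i=1: 150   i=2: 77   i=3: 97
  i=4: 216
Match at i=4, j=13: x = 4·16 + 13 = 77.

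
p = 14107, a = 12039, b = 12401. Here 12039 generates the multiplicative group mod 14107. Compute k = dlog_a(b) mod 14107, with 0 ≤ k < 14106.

6089

Baby-step giant-step with m = ceil(sqrt(14106)) = 119.
Baby table (12039^j mod 14107 for j=0..118):
  0:1  1:12039  2:2203  3:757  4:401  5:3045  6:8769  7:7310
  8:5624  9:7843  10:3726  11:11161  12:12211  13:13289  14:12891  15:3642
  16:1482  17:10550  18:6129  19:7421  20:1788  21:12557  22:3111  23:13351
  24:11638  25:13265  26:6095  27:7198  28:11528  29:926  30:3584  31:8570
  32:9739  33:4544  34:12377  35:8569  36:11807  37:2341  38:11620  39:8168
  40:8762  41:7679  42:4310  43:2544  44:919  45:3953  46:7256  47:4440
  48:1737  49:5169  50:3614  51:2958  52:5294  53:13147  54:10300  55:1170
  56:6844  57:10036  58:11056  59:3639  60:7686  61:3941  62:3858  63:6218
  64:6760  65:357  66:9395  67:10586  68:2216  69:2087  70:826  71:12886
  72:13982  73:4574  74:6765  75:4124  76:6303  77:264  78:4221  79:3205
  80:2350  81:7115  82:13888  83:1468  84:11288  85:3501  86:10930  87:10281
  88:12248  89:7308  90:9760  91:3437  92:2212  93:10359  94:6121  95:9858
  96:12378  97:6501  98:14010  99:3098  100:12021  101:11213  102:3424  103:882
  104:9934  105:10387  106:4645  107:1007  108:5360  109:3622  110:521  111:8811
  112:5096  113:13508  114:11423  115:6461  116:12088  117:13727  118:9955
Giant step factor: 12039^(-119) ≡ 7657 (mod 14107).
Scan 12401·7657^i mod 14107 for i = 0, 1, …:
  i=0: 12401   i=1: 240   i=2: 3770   i=3: 3968
  i=4: 10605   i=5: 2593   i=6: 6052   i=7: 12776
  i=8: 7894   i=9: 9970     …   i=50: 2808
  i=51: 1788
Match at i=51, j=20: k = 51·119 + 20 = 6089.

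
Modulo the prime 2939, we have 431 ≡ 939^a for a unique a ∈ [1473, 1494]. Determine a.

Compute 939^1473 mod 2939 = 2498, then multiply by 939 repeatedly:
  939^1473=2498  939^1474=300  939^1475=2495  939^1476=422  939^1477=2432
  939^1478=45  939^1479=1109  939^1480=945  939^1481=2716  939^1482=2211
  939^1483=1195  939^1484=2346  939^1485=1583  939^1486=2242  939^1487=914
  939^1488=58  939^1489=1560  939^1490=1218  939^1491=431
Found 431 at exponent 1491.

1491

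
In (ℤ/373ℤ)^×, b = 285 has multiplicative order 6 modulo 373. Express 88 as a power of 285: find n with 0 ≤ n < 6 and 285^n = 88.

4

Successive powers of 285 modulo 373:
  285^0=1  285^1=285  285^2=284  285^3=372  285^4=88
So 285^4 ≡ 88 (mod 373), giving n = 4.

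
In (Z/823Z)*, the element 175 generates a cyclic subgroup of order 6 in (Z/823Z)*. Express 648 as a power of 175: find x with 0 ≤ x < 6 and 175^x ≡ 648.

4

Successive powers of 175 modulo 823:
  175^0=1  175^1=175  175^2=174  175^3=822  175^4=648
So 175^4 ≡ 648 (mod 823), giving x = 4.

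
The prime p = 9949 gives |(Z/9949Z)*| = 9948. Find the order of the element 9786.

2487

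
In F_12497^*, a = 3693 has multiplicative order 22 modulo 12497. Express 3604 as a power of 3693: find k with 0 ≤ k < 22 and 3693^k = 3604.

16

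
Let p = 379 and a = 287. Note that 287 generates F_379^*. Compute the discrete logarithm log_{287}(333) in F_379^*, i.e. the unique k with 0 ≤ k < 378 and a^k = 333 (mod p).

Baby-step giant-step with m = ceil(sqrt(378)) = 20.
Baby table (287^j mod 379 for j=0..19):
  0:1  1:287  2:126  3:157  4:337  5:74  6:14  7:228
  8:248  9:303  10:170  11:278  12:196  13:160  14:61  15:73
  16:106  17:102  18:91  19:345
Giant step factor: 287^(-20) ≡ 304 (mod 379).
Scan 333·304^i mod 379 for i = 0, 1, …:
  i=0: 333   i=1: 39   i=2: 107   i=3: 313
  i=4: 23   i=5: 170
Match at i=5, j=10: k = 5·20 + 10 = 110.

110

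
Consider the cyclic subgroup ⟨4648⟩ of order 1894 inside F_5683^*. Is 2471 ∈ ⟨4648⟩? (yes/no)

yes

2471 ∈ ⟨4648⟩ iff 2471^1894 ≡ 1 (mod 5683), since |⟨4648⟩| = 1894.
2471^1894 mod 5683 = 1.
Since 1 = 1, 2471 lies in the subgroup.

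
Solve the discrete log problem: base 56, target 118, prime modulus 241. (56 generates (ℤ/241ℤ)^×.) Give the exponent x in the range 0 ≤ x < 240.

Baby-step giant-step with m = ceil(sqrt(240)) = 16.
Baby table (56^j mod 241 for j=0..15):
  0:1  1:56  2:3  3:168  4:9  5:22  6:27  7:66
  8:81  9:198  10:2  11:112  12:6  13:95  14:18  15:44
Giant step factor: 56^(-16) ≡ 183 (mod 241).
Scan 118·183^i mod 241 for i = 0, 1, …:
  i=0: 118   i=1: 145   i=2: 25   i=3: 237
  i=4: 232   i=5: 40   i=6: 90   i=7: 82
  i=8: 64   i=9: 144   i=10: 83   i=11: 6
Match at i=11, j=12: x = 11·16 + 12 = 188.

188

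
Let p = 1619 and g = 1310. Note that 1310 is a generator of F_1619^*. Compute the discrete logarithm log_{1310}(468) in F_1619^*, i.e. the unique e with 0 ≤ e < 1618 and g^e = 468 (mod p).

1175

Baby-step giant-step with m = ceil(sqrt(1618)) = 41.
Baby table (1310^j mod 1619 for j=0..40):
  0:1  1:1310  2:1579  3:1027  4:1600  5:1014  6:760  7:1534
  8:361  9:162  10:131  11:1615  12:1236  13:160  14:749  15:76
  16:801  17:198  18:340  19:175  20:971  21:1095  22:16  23:1532
  24:979  25:242  26:1315  27:34  28:827  29:259  30:919  31:973
  32:477  33:1555  34:348  35:941  36:651  37:1216  38:1483  39:1549
  40:583
Giant step factor: 1310^(-41) ≡ 706 (mod 1619).
Scan 468·706^i mod 1619 for i = 0, 1, …:
  i=0: 468   i=1: 132   i=2: 909   i=3: 630
  i=4: 1174   i=5: 1535   i=6: 599   i=7: 335
  i=8: 136   i=9: 495     …   i=27: 1298
  i=28: 34
Match at i=28, j=27: e = 28·41 + 27 = 1175.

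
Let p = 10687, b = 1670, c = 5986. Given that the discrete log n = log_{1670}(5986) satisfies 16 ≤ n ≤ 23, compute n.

Compute 1670^16 mod 10687 = 668, then multiply by 1670 repeatedly:
  1670^16=668  1670^17=4112  1670^18=5986
Found 5986 at exponent 18.

18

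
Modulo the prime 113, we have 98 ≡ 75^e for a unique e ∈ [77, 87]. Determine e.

84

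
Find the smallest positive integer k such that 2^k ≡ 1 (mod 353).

The order of 2 must divide p − 1 = 352 = 2^5 · 11.
Divisors: 1, 2, 4, 8, 11, 16, 22, 32, 44, 88, 176, 352.
Check each in increasing order: 2^1 ≡ 2;  2^2 ≡ 4;  2^4 ≡ 16;  2^8 ≡ 256;  2^11 ≡ 283;  2^16 ≡ 231;  2^22 ≡ 311;  2^32 ≡ 58;  2^44 ≡ 352;  2^88 ≡ 1.
Smallest exponent giving 1 is 88.

88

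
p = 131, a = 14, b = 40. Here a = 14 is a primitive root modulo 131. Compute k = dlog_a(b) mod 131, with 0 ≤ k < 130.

Baby-step giant-step with m = ceil(sqrt(130)) = 12.
Baby table (14^j mod 131 for j=0..11):
  0:1  1:14  2:65  3:124  4:33  5:69  6:49  7:31
  8:41  9:50  10:45  11:106
Giant step factor: 14^(-12) ≡ 64 (mod 131).
Scan 40·64^i mod 131 for i = 0, 1, …:
  i=0: 40   i=1: 71   i=2: 90   i=3: 127
  i=4: 6   i=5: 122   i=6: 79   i=7: 78
  i=8: 14
Match at i=8, j=1: k = 8·12 + 1 = 97.

97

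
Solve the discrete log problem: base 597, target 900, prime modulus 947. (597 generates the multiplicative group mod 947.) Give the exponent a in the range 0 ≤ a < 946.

88

Baby-step giant-step with m = ceil(sqrt(946)) = 31.
Baby table (597^j mod 947 for j=0..30):
  0:1  1:597  2:337  3:425  4:876  5:228  6:695  7:129
  8:306  9:858  10:846  11:311  12:55  13:637  14:542  15:647
  16:830  17:229  18:345  19:466  20:731  21:787  22:127  23:59
  24:184  25:943  26:453  27:546  28:194  29:284  30:35
Giant step factor: 597^(-31) ≡ 621 (mod 947).
Scan 900·621^i mod 947 for i = 0, 1, …:
  i=0: 900   i=1: 170   i=2: 453
Match at i=2, j=26: a = 2·31 + 26 = 88.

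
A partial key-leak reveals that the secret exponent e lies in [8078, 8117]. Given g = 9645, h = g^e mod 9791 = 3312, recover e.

Compute 9645^8078 mod 9791 = 1434, then multiply by 9645 repeatedly:
  9645^8078=1434  9645^8079=6038  9645^8080=9433  9645^8081=3313  9645^8082=5852
  9645^8083=7216  9645^8084=3892  9645^8085=9437  9645^8086=2729  9645^8087=2997
  9645^8088=3033  9645^8089=7568  9645^8090=1455  9645^8091=2972  9645^8092=6683
  9645^8093=3382  9645^8094=5569  9645^8095=9370  9645^8096=2720  9645^8097=4311
  9645^8098=7009  9645^8099=4741  9645^8100=2975  9645^8101=6245  9645^8102=8584
  9645^8103=9775  9645^8104=2336  9645^8105=1629  9645^8106=6941  9645^8107=4878
  9645^8108=2555  9645^8109=8819  9645^8110=4838  9645^8111=8395  9645^8112=7996
  9645^8113=7504  9645^8114=1008  9645^8115=9488  9645^8116=5074  9645^8117=3312
Found 3312 at exponent 8117.

8117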